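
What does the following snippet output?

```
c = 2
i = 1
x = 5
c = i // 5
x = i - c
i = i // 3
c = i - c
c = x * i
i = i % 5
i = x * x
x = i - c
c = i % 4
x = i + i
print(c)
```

c = 1//5 = 0
x = 1-0 = 1
i = 1//3 = 0
c = 0-0 = 0
c = 1*0 = 0
i = 0%5 = 0
i = 1*1 = 1
x = 1-0 = 1
c = 1%4 = 1
x = 1+1 = 2

1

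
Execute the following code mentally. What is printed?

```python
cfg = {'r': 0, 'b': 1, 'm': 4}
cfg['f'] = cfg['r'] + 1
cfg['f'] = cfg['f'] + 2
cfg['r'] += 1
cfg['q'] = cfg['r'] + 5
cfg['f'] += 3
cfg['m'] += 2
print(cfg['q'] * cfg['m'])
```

36

cfg['f'] = cfg['r']+1 = 1 → {'r': 0, 'b': 1, 'm': 4, 'f': 1}
cfg['f'] = cfg['f']+2 = 3 → {'r': 0, 'b': 1, 'm': 4, 'f': 3}
cfg['r'] = 0+1 = 1 → {'r': 1, 'b': 1, 'm': 4, 'f': 3}
cfg['q'] = cfg['r']+5 = 6 → {'r': 1, 'b': 1, 'm': 4, 'f': 3, 'q': 6}
cfg['f'] = 3+3 = 6 → {'r': 1, 'b': 1, 'm': 4, 'f': 6, 'q': 6}
cfg['m'] = 4+2 = 6 → {'r': 1, 'b': 1, 'm': 6, 'f': 6, 'q': 6}
cfg['q']*cfg['m'] = 6*6 = 36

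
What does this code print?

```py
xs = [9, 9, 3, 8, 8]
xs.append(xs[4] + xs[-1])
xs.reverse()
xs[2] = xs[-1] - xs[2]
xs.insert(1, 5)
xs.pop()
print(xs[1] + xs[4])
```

append xs[4]+xs[-1] = 8+8 = 16 → [9, 9, 3, 8, 8, 16]
reverse → [16, 8, 8, 3, 9, 9]
xs[2] = xs[-1]-xs[2] = 9-8 = 1 → [16, 8, 1, 3, 9, 9]
insert 5 at 1 → [16, 5, 8, 1, 3, 9, 9]
pop() removes 9 → [16, 5, 8, 1, 3, 9]
xs[1]+xs[4] = 5+3 = 8

8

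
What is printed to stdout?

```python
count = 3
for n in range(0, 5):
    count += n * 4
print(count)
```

n=0: count = 3+0*4 = 3
n=1: count = 3+1*4 = 7
n=2: count = 7+2*4 = 15
n=3: count = 15+3*4 = 27
n=4: count = 27+4*4 = 43

43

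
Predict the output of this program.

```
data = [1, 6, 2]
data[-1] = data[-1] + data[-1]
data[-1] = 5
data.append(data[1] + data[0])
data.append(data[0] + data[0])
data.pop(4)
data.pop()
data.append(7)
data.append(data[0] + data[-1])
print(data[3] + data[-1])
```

15

data[-1] = data[-1]+data[-1] = 2+2 = 4 → [1, 6, 4]
data[-1] = 5 → [1, 6, 5]
append data[1]+data[0] = 6+1 = 7 → [1, 6, 5, 7]
append data[0]+data[0] = 1+1 = 2 → [1, 6, 5, 7, 2]
pop(4) removes 2 → [1, 6, 5, 7]
pop() removes 7 → [1, 6, 5]
append 7 → [1, 6, 5, 7]
append data[0]+data[-1] = 1+7 = 8 → [1, 6, 5, 7, 8]
data[3]+data[-1] = 7+8 = 15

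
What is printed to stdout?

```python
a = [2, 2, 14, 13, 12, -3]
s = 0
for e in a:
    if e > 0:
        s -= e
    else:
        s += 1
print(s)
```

e=2: >0, s = 0-2 = -2
e=2: >0, s = (-2)-2 = -4
e=14: >0, s = (-4)-14 = -18
e=13: >0, s = (-18)-13 = -31
e=12: >0, s = (-31)-12 = -43
e=-3: not >0, s = (-43)+1 = -42

-42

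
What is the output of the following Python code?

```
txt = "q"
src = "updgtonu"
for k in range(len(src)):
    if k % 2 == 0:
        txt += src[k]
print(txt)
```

k=0: add 'u' → 'qu'
k=1: skip
k=2: add 'd' → 'qud'
k=3: skip
k=4: add 't' → 'qudt'
k=5: skip
k=6: add 'n' → 'qudtn'
k=7: skip

qudtn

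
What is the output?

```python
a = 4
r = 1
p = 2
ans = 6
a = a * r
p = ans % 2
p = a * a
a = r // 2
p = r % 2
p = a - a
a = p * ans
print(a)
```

0

a = 4*1 = 4
p = 6%2 = 0
p = 4*4 = 16
a = 1//2 = 0
p = 1%2 = 1
p = 0-0 = 0
a = 0*6 = 0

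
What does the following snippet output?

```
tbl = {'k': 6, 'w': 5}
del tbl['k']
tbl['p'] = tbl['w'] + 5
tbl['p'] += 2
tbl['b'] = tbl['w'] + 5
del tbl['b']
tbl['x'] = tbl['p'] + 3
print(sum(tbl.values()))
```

del 'k' → {'w': 5}
tbl['p'] = tbl['w']+5 = 10 → {'w': 5, 'p': 10}
tbl['p'] = 10+2 = 12 → {'w': 5, 'p': 12}
tbl['b'] = tbl['w']+5 = 10 → {'w': 5, 'p': 12, 'b': 10}
del 'b' → {'w': 5, 'p': 12}
tbl['x'] = tbl['p']+3 = 15 → {'w': 5, 'p': 12, 'x': 15}
sum of values = 32

32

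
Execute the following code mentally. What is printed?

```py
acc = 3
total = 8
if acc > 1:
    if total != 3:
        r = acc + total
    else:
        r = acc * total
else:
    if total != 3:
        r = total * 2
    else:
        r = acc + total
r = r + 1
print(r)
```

acc=3, total=8
acc > 1 is True; total != 3 is True
→ r = acc + total = 11
r = 11+1 = 12

12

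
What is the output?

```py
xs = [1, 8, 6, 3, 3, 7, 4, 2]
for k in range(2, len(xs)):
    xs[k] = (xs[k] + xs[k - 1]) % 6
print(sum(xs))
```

25

k=2: xs[2] = (6+8)%6 = 2 → [1, 8, 2, 3, 3, 7, 4, 2]
k=3: xs[3] = (3+2)%6 = 5 → [1, 8, 2, 5, 3, 7, 4, 2]
k=4: xs[4] = (3+5)%6 = 2 → [1, 8, 2, 5, 2, 7, 4, 2]
k=5: xs[5] = (7+2)%6 = 3 → [1, 8, 2, 5, 2, 3, 4, 2]
k=6: xs[6] = (4+3)%6 = 1 → [1, 8, 2, 5, 2, 3, 1, 2]
k=7: xs[7] = (2+1)%6 = 3 → [1, 8, 2, 5, 2, 3, 1, 3]
sum = 25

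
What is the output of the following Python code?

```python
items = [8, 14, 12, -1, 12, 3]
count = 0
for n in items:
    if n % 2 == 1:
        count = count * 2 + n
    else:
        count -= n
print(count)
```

n=8: not odd, count = 0-8 = -8
n=14: not odd, count = (-8)-14 = -22
n=12: not odd, count = (-22)-12 = -34
n=-1: odd, count = (-34)*2+(-1) = -69
n=12: not odd, count = (-69)-12 = -81
n=3: odd, count = (-81)*2+3 = -159

-159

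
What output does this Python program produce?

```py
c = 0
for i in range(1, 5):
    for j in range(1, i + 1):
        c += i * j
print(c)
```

65

i=1,j=1: c = 0+1 = 1
i=2,j=1: c = 1+2 = 3
i=2,j=2: c = 3+4 = 7
i=3,j=1: c = 7+3 = 10
i=3,j=2: c = 10+6 = 16
i=3,j=3: c = 16+9 = 25
i=4,j=1: c = 25+4 = 29
i=4,j=2: c = 29+8 = 37
i=4,j=3: c = 37+12 = 49
i=4,j=4: c = 49+16 = 65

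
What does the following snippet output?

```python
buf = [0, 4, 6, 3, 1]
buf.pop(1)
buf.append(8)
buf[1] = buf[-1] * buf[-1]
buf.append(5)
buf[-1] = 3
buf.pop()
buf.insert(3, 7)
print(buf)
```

pop(1) removes 4 → [0, 6, 3, 1]
append 8 → [0, 6, 3, 1, 8]
buf[1] = buf[-1]*buf[-1] = 8*8 = 64 → [0, 64, 3, 1, 8]
append 5 → [0, 64, 3, 1, 8, 5]
buf[-1] = 3 → [0, 64, 3, 1, 8, 3]
pop() removes 3 → [0, 64, 3, 1, 8]
insert 7 at 3 → [0, 64, 3, 7, 1, 8]

[0, 64, 3, 7, 1, 8]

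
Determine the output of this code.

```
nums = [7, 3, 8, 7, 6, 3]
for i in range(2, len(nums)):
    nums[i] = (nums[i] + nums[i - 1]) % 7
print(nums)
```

i=2: nums[2] = (8+3)%7 = 4 → [7, 3, 4, 7, 6, 3]
i=3: nums[3] = (7+4)%7 = 4 → [7, 3, 4, 4, 6, 3]
i=4: nums[4] = (6+4)%7 = 3 → [7, 3, 4, 4, 3, 3]
i=5: nums[5] = (3+3)%7 = 6 → [7, 3, 4, 4, 3, 6]

[7, 3, 4, 4, 3, 6]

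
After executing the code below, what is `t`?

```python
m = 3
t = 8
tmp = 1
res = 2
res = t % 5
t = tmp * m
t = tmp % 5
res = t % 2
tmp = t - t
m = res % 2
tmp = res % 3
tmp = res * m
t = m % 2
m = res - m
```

1

res = 8%5 = 3
t = 1*3 = 3
t = 1%5 = 1
res = 1%2 = 1
tmp = 1-1 = 0
m = 1%2 = 1
tmp = 1%3 = 1
tmp = 1*1 = 1
t = 1%2 = 1
m = 1-1 = 0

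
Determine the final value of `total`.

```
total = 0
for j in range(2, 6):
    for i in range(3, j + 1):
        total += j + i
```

48

j=3,i=3: total = 0+6 = 6
j=4,i=3: total = 6+7 = 13
j=4,i=4: total = 13+8 = 21
j=5,i=3: total = 21+8 = 29
j=5,i=4: total = 29+9 = 38
j=5,i=5: total = 38+10 = 48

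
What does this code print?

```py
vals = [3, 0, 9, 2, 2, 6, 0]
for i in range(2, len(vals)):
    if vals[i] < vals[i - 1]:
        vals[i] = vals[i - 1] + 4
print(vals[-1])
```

25

i=2: 9>=0, unchanged → [3, 0, 9, 2, 2, 6, 0]
i=3: 2<9, vals[3] = 9+4 = 13 → [3, 0, 9, 13, 2, 6, 0]
i=4: 2<13, vals[4] = 13+4 = 17 → [3, 0, 9, 13, 17, 6, 0]
i=5: 6<17, vals[5] = 17+4 = 21 → [3, 0, 9, 13, 17, 21, 0]
i=6: 0<21, vals[6] = 21+4 = 25 → [3, 0, 9, 13, 17, 21, 25]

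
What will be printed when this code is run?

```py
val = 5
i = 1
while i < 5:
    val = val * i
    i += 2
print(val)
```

15

i=1: val = 5*1 = 5
i=3: val = 5*3 = 15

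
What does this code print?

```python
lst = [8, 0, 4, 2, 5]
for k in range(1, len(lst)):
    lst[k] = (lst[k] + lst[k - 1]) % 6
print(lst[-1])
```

k=1: lst[1] = (0+8)%6 = 2 → [8, 2, 4, 2, 5]
k=2: lst[2] = (4+2)%6 = 0 → [8, 2, 0, 2, 5]
k=3: lst[3] = (2+0)%6 = 2 → [8, 2, 0, 2, 5]
k=4: lst[4] = (5+2)%6 = 1 → [8, 2, 0, 2, 1]

1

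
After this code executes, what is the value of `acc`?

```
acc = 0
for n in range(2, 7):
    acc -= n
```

-20

n=2: acc = 0-2 = -2
n=3: acc = (-2)-3 = -5
n=4: acc = (-5)-4 = -9
n=5: acc = (-9)-5 = -14
n=6: acc = (-14)-6 = -20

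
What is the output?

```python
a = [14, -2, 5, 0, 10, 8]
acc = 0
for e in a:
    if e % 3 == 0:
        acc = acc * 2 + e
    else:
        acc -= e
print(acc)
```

e=14: not %3==0, acc = 0-14 = -14
e=-2: not %3==0, acc = (-14)-(-2) = -12
e=5: not %3==0, acc = (-12)-5 = -17
e=0: %3==0, acc = (-17)*2+0 = -34
e=10: not %3==0, acc = (-34)-10 = -44
e=8: not %3==0, acc = (-44)-8 = -52

-52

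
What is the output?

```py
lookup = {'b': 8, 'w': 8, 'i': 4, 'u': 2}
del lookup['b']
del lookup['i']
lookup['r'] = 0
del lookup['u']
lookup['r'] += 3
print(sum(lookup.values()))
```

del 'b' → {'w': 8, 'i': 4, 'u': 2}
del 'i' → {'w': 8, 'u': 2}
lookup['r'] = 0 → {'w': 8, 'u': 2, 'r': 0}
del 'u' → {'w': 8, 'r': 0}
lookup['r'] = 0+3 = 3 → {'w': 8, 'r': 3}
sum of values = 11

11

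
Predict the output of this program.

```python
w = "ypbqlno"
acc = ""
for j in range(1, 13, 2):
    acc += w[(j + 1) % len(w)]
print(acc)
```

j=1: add w[2]='b' → 'b'
j=3: add w[4]='l' → 'bl'
j=5: add w[6]='o' → 'blo'
j=7: add w[1]='p' → 'blop'
j=9: add w[3]='q' → 'blopq'
j=11: add w[5]='n' → 'blopqn'

blopqn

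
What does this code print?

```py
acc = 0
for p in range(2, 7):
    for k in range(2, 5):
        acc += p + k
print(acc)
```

p=2,k=2: acc = 0+4 = 4
p=2,k=3: acc = 4+5 = 9
p=2,k=4: acc = 9+6 = 15
p=3,k=2: acc = 15+5 = 20
p=3,k=3: acc = 20+6 = 26
p=3,k=4: acc = 26+7 = 33
p=4,k=2: acc = 33+6 = 39
p=4,k=3: acc = 39+7 = 46
p=4,k=4: acc = 46+8 = 54
p=5,k=2: acc = 54+7 = 61
p=5,k=3: acc = 61+8 = 69
p=5,k=4: acc = 69+9 = 78
p=6,k=2: acc = 78+8 = 86
p=6,k=3: acc = 86+9 = 95
p=6,k=4: acc = 95+10 = 105

105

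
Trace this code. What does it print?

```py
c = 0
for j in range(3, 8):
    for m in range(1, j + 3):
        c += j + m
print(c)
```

j=3,m=1: c = 0+4 = 4
j=3,m=2: c = 4+5 = 9
j=3,m=3: c = 9+6 = 15
j=3,m=4: c = 15+7 = 22
j=3,m=5: c = 22+8 = 30
j=4,m=1: c = 30+5 = 35
j=4,m=2: c = 35+6 = 41
j=4,m=3: c = 41+7 = 48
j=4,m=4: c = 48+8 = 56
j=4,m=5: c = 56+9 = 65
j=4,m=6: c = 65+10 = 75
j=5,m=1: c = 75+6 = 81
j=5,m=2: c = 81+7 = 88
j=5,m=3: c = 88+8 = 96
j=5,m=4: c = 96+9 = 105
j=5,m=5: c = 105+10 = 115
j=5,m=6: c = 115+11 = 126
j=5,m=7: c = 126+12 = 138
j=6,m=1: c = 138+7 = 145
j=6,m=2: c = 145+8 = 153
j=6,m=3: c = 153+9 = 162
j=6,m=4: c = 162+10 = 172
j=6,m=5: c = 172+11 = 183
j=6,m=6: c = 183+12 = 195
j=6,m=7: c = 195+13 = 208
j=6,m=8: c = 208+14 = 222
j=7,m=1: c = 222+8 = 230
j=7,m=2: c = 230+9 = 239
j=7,m=3: c = 239+10 = 249
j=7,m=4: c = 249+11 = 260
j=7,m=5: c = 260+12 = 272
j=7,m=6: c = 272+13 = 285
j=7,m=7: c = 285+14 = 299
j=7,m=8: c = 299+15 = 314
j=7,m=9: c = 314+16 = 330

330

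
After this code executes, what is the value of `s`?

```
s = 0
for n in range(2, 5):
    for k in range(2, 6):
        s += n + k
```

78

n=2,k=2: s = 0+4 = 4
n=2,k=3: s = 4+5 = 9
n=2,k=4: s = 9+6 = 15
n=2,k=5: s = 15+7 = 22
n=3,k=2: s = 22+5 = 27
n=3,k=3: s = 27+6 = 33
n=3,k=4: s = 33+7 = 40
n=3,k=5: s = 40+8 = 48
n=4,k=2: s = 48+6 = 54
n=4,k=3: s = 54+7 = 61
n=4,k=4: s = 61+8 = 69
n=4,k=5: s = 69+9 = 78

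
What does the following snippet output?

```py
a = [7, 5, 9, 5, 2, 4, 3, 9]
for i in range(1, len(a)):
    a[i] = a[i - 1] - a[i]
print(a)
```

[7, 2, -7, -12, -14, -18, -21, -30]

i=1: a[1] = 7-5 = 2 → [7, 2, 9, 5, 2, 4, 3, 9]
i=2: a[2] = 2-9 = -7 → [7, 2, -7, 5, 2, 4, 3, 9]
i=3: a[3] = (-7)-5 = -12 → [7, 2, -7, -12, 2, 4, 3, 9]
i=4: a[4] = (-12)-2 = -14 → [7, 2, -7, -12, -14, 4, 3, 9]
i=5: a[5] = (-14)-4 = -18 → [7, 2, -7, -12, -14, -18, 3, 9]
i=6: a[6] = (-18)-3 = -21 → [7, 2, -7, -12, -14, -18, -21, 9]
i=7: a[7] = (-21)-9 = -30 → [7, 2, -7, -12, -14, -18, -21, -30]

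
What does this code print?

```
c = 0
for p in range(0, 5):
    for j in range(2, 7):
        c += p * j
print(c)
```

200

p=0,j=2: c = 0+0 = 0
p=0,j=3: c = 0+0 = 0
p=0,j=4: c = 0+0 = 0
p=0,j=5: c = 0+0 = 0
p=0,j=6: c = 0+0 = 0
p=1,j=2: c = 0+2 = 2
p=1,j=3: c = 2+3 = 5
p=1,j=4: c = 5+4 = 9
p=1,j=5: c = 9+5 = 14
p=1,j=6: c = 14+6 = 20
p=2,j=2: c = 20+4 = 24
p=2,j=3: c = 24+6 = 30
p=2,j=4: c = 30+8 = 38
p=2,j=5: c = 38+10 = 48
p=2,j=6: c = 48+12 = 60
p=3,j=2: c = 60+6 = 66
p=3,j=3: c = 66+9 = 75
p=3,j=4: c = 75+12 = 87
p=3,j=5: c = 87+15 = 102
p=3,j=6: c = 102+18 = 120
p=4,j=2: c = 120+8 = 128
p=4,j=3: c = 128+12 = 140
p=4,j=4: c = 140+16 = 156
p=4,j=5: c = 156+20 = 176
p=4,j=6: c = 176+24 = 200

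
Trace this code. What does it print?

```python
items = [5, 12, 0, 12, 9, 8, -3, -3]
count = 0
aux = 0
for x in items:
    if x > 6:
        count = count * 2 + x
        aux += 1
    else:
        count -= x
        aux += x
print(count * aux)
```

x=5: not >6, count = 0-5 = -5; aux=5
x=12: >6, count = (-5)*2+12 = 2; aux=6
x=0: not >6, count = 2-0 = 2; aux=6
x=12: >6, count = 2*2+12 = 16; aux=7
x=9: >6, count = 16*2+9 = 41; aux=8
x=8: >6, count = 41*2+8 = 90; aux=9
x=-3: not >6, count = 90-(-3) = 93; aux=6
x=-3: not >6, count = 93-(-3) = 96; aux=3
count*aux = 96*3 = 288

288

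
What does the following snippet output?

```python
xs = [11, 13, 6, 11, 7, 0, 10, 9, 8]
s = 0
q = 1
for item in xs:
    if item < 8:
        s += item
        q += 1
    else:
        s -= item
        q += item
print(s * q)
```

-3234

item=11: not <8, s = 0-11 = -11; q=12
item=13: not <8, s = (-11)-13 = -24; q=25
item=6: <8, s = (-24)+6 = -18; q=26
item=11: not <8, s = (-18)-11 = -29; q=37
item=7: <8, s = (-29)+7 = -22; q=38
item=0: <8, s = (-22)+0 = -22; q=39
item=10: not <8, s = (-22)-10 = -32; q=49
item=9: not <8, s = (-32)-9 = -41; q=58
item=8: not <8, s = (-41)-8 = -49; q=66
s*q = (-49)*66 = -3234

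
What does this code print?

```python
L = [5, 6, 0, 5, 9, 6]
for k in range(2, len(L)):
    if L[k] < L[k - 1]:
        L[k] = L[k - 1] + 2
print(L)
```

k=2: 0<6, L[2] = 6+2 = 8 → [5, 6, 8, 5, 9, 6]
k=3: 5<8, L[3] = 8+2 = 10 → [5, 6, 8, 10, 9, 6]
k=4: 9<10, L[4] = 10+2 = 12 → [5, 6, 8, 10, 12, 6]
k=5: 6<12, L[5] = 12+2 = 14 → [5, 6, 8, 10, 12, 14]

[5, 6, 8, 10, 12, 14]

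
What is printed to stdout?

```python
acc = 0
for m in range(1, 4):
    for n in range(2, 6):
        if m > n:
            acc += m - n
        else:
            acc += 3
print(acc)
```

34

m=1,n=2: not 1>2, acc = 0+3 = 3
m=1,n=3: not 1>3, acc = 3+3 = 6
m=1,n=4: not 1>4, acc = 6+3 = 9
m=1,n=5: not 1>5, acc = 9+3 = 12
m=2,n=2: not 2>2, acc = 12+3 = 15
m=2,n=3: not 2>3, acc = 15+3 = 18
m=2,n=4: not 2>4, acc = 18+3 = 21
m=2,n=5: not 2>5, acc = 21+3 = 24
m=3,n=2: 3>2, acc = 24+1 = 25
m=3,n=3: not 3>3, acc = 25+3 = 28
m=3,n=4: not 3>4, acc = 28+3 = 31
m=3,n=5: not 3>5, acc = 31+3 = 34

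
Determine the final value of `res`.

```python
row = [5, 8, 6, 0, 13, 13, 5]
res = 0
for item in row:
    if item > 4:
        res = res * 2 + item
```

419

item=5: >4, res = 0*2+5 = 5
item=8: >4, res = 5*2+8 = 18
item=6: >4, res = 18*2+6 = 42
item=0: not >4
item=13: >4, res = 42*2+13 = 97
item=13: >4, res = 97*2+13 = 207
item=5: >4, res = 207*2+5 = 419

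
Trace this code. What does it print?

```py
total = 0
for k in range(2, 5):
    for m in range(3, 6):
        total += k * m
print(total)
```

k=2,m=3: total = 0+6 = 6
k=2,m=4: total = 6+8 = 14
k=2,m=5: total = 14+10 = 24
k=3,m=3: total = 24+9 = 33
k=3,m=4: total = 33+12 = 45
k=3,m=5: total = 45+15 = 60
k=4,m=3: total = 60+12 = 72
k=4,m=4: total = 72+16 = 88
k=4,m=5: total = 88+20 = 108

108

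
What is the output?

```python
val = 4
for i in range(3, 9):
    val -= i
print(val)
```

-29

i=3: val = 4-3 = 1
i=4: val = 1-4 = -3
i=5: val = (-3)-5 = -8
i=6: val = (-8)-6 = -14
i=7: val = (-14)-7 = -21
i=8: val = (-21)-8 = -29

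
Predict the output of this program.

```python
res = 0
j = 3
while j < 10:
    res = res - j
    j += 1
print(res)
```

j=3: res = 0-3 = -3
j=4: res = (-3)-4 = -7
j=5: res = (-7)-5 = -12
j=6: res = (-12)-6 = -18
j=7: res = (-18)-7 = -25
j=8: res = (-25)-8 = -33
j=9: res = (-33)-9 = -42

-42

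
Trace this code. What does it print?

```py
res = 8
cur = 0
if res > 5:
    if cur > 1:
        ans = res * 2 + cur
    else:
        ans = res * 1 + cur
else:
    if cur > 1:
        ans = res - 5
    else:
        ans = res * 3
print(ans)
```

8

res=8, cur=0
res > 5 is True; cur > 1 is False
→ ans = res * 1 + cur = 8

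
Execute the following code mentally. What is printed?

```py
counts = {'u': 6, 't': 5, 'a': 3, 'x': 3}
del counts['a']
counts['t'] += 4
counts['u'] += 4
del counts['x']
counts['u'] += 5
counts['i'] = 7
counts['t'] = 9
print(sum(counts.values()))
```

31

del 'a' → {'u': 6, 't': 5, 'x': 3}
counts['t'] = 5+4 = 9 → {'u': 6, 't': 9, 'x': 3}
counts['u'] = 6+4 = 10 → {'u': 10, 't': 9, 'x': 3}
del 'x' → {'u': 10, 't': 9}
counts['u'] = 10+5 = 15 → {'u': 15, 't': 9}
counts['i'] = 7 → {'u': 15, 't': 9, 'i': 7}
counts['t'] = 9 → {'u': 15, 't': 9, 'i': 7}
sum of values = 31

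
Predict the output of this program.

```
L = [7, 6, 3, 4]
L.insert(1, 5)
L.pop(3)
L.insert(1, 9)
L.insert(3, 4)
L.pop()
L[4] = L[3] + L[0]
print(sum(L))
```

insert 5 at 1 → [7, 5, 6, 3, 4]
pop(3) removes 3 → [7, 5, 6, 4]
insert 9 at 1 → [7, 9, 5, 6, 4]
insert 4 at 3 → [7, 9, 5, 4, 6, 4]
pop() removes 4 → [7, 9, 5, 4, 6]
L[4] = L[3]+L[0] = 4+7 = 11 → [7, 9, 5, 4, 11]
sum = 36

36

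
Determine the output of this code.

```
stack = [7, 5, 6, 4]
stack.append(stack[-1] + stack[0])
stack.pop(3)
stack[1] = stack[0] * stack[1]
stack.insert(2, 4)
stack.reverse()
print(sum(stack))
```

63

append stack[-1]+stack[0] = 4+7 = 11 → [7, 5, 6, 4, 11]
pop(3) removes 4 → [7, 5, 6, 11]
stack[1] = stack[0]*stack[1] = 7*5 = 35 → [7, 35, 6, 11]
insert 4 at 2 → [7, 35, 4, 6, 11]
reverse → [11, 6, 4, 35, 7]
sum = 63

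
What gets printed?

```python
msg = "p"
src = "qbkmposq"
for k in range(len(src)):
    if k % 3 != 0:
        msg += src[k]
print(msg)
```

pbkpoq

k=0: skip
k=1: add 'b' → 'pb'
k=2: add 'k' → 'pbk'
k=3: skip
k=4: add 'p' → 'pbkp'
k=5: add 'o' → 'pbkpo'
k=6: skip
k=7: add 'q' → 'pbkpoq'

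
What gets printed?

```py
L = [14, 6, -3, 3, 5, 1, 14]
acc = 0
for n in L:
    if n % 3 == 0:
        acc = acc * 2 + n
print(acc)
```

21

n=14: not %3==0
n=6: %3==0, acc = 0*2+6 = 6
n=-3: %3==0, acc = 6*2+(-3) = 9
n=3: %3==0, acc = 9*2+3 = 21
n=5: not %3==0
n=1: not %3==0
n=14: not %3==0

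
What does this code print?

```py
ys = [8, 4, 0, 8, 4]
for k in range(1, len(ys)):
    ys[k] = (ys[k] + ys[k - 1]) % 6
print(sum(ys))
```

k=1: ys[1] = (4+8)%6 = 0 → [8, 0, 0, 8, 4]
k=2: ys[2] = (0+0)%6 = 0 → [8, 0, 0, 8, 4]
k=3: ys[3] = (8+0)%6 = 2 → [8, 0, 0, 2, 4]
k=4: ys[4] = (4+2)%6 = 0 → [8, 0, 0, 2, 0]
sum = 10

10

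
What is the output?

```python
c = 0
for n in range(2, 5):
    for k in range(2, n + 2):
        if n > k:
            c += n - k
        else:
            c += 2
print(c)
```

n=2,k=2: not 2>2, c = 0+2 = 2
n=2,k=3: not 2>3, c = 2+2 = 4
n=3,k=2: 3>2, c = 4+1 = 5
n=3,k=3: not 3>3, c = 5+2 = 7
n=3,k=4: not 3>4, c = 7+2 = 9
n=4,k=2: 4>2, c = 9+2 = 11
n=4,k=3: 4>3, c = 11+1 = 12
n=4,k=4: not 4>4, c = 12+2 = 14
n=4,k=5: not 4>5, c = 14+2 = 16

16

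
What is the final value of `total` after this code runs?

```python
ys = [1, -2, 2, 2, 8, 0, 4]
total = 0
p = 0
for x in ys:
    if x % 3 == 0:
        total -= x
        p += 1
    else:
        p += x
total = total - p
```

-16

x=1: not %3==0; p=1
x=-2: not %3==0; p=-1
x=2: not %3==0; p=1
x=2: not %3==0; p=3
x=8: not %3==0; p=11
x=0: %3==0, total = 0-0 = 0; p=12
x=4: not %3==0; p=16
total-p = 0-16 = -16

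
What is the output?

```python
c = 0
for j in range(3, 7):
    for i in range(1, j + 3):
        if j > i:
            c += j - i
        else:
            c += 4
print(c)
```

82

j=3,i=1: 3>1, c = 0+2 = 2
j=3,i=2: 3>2, c = 2+1 = 3
j=3,i=3: not 3>3, c = 3+4 = 7
j=3,i=4: not 3>4, c = 7+4 = 11
j=3,i=5: not 3>5, c = 11+4 = 15
j=4,i=1: 4>1, c = 15+3 = 18
j=4,i=2: 4>2, c = 18+2 = 20
j=4,i=3: 4>3, c = 20+1 = 21
j=4,i=4: not 4>4, c = 21+4 = 25
j=4,i=5: not 4>5, c = 25+4 = 29
j=4,i=6: not 4>6, c = 29+4 = 33
j=5,i=1: 5>1, c = 33+4 = 37
j=5,i=2: 5>2, c = 37+3 = 40
j=5,i=3: 5>3, c = 40+2 = 42
j=5,i=4: 5>4, c = 42+1 = 43
j=5,i=5: not 5>5, c = 43+4 = 47
j=5,i=6: not 5>6, c = 47+4 = 51
j=5,i=7: not 5>7, c = 51+4 = 55
j=6,i=1: 6>1, c = 55+5 = 60
j=6,i=2: 6>2, c = 60+4 = 64
j=6,i=3: 6>3, c = 64+3 = 67
j=6,i=4: 6>4, c = 67+2 = 69
j=6,i=5: 6>5, c = 69+1 = 70
j=6,i=6: not 6>6, c = 70+4 = 74
j=6,i=7: not 6>7, c = 74+4 = 78
j=6,i=8: not 6>8, c = 78+4 = 82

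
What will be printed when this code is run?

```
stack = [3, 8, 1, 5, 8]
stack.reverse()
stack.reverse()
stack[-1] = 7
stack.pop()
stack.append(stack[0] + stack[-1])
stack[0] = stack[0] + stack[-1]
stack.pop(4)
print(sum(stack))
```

reverse → [8, 5, 1, 8, 3]
reverse → [3, 8, 1, 5, 8]
stack[-1] = 7 → [3, 8, 1, 5, 7]
pop() removes 7 → [3, 8, 1, 5]
append stack[0]+stack[-1] = 3+5 = 8 → [3, 8, 1, 5, 8]
stack[0] = stack[0]+stack[-1] = 3+8 = 11 → [11, 8, 1, 5, 8]
pop(4) removes 8 → [11, 8, 1, 5]
sum = 25

25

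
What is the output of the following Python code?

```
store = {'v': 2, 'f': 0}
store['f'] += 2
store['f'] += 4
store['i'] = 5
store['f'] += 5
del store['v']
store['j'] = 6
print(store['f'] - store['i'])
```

6

store['f'] = 0+2 = 2 → {'v': 2, 'f': 2}
store['f'] = 2+4 = 6 → {'v': 2, 'f': 6}
store['i'] = 5 → {'v': 2, 'f': 6, 'i': 5}
store['f'] = 6+5 = 11 → {'v': 2, 'f': 11, 'i': 5}
del 'v' → {'f': 11, 'i': 5}
store['j'] = 6 → {'f': 11, 'i': 5, 'j': 6}
store['f']-store['i'] = 11-5 = 6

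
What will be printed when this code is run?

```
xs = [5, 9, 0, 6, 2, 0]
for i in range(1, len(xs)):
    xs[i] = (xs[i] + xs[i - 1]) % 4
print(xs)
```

i=1: xs[1] = (9+5)%4 = 2 → [5, 2, 0, 6, 2, 0]
i=2: xs[2] = (0+2)%4 = 2 → [5, 2, 2, 6, 2, 0]
i=3: xs[3] = (6+2)%4 = 0 → [5, 2, 2, 0, 2, 0]
i=4: xs[4] = (2+0)%4 = 2 → [5, 2, 2, 0, 2, 0]
i=5: xs[5] = (0+2)%4 = 2 → [5, 2, 2, 0, 2, 2]

[5, 2, 2, 0, 2, 2]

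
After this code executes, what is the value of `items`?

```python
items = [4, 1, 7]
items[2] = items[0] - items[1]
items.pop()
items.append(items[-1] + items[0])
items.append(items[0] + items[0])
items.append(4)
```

[4, 1, 5, 8, 4]

items[2] = items[0]-items[1] = 4-1 = 3 → [4, 1, 3]
pop() removes 3 → [4, 1]
append items[-1]+items[0] = 1+4 = 5 → [4, 1, 5]
append items[0]+items[0] = 4+4 = 8 → [4, 1, 5, 8]
append 4 → [4, 1, 5, 8, 4]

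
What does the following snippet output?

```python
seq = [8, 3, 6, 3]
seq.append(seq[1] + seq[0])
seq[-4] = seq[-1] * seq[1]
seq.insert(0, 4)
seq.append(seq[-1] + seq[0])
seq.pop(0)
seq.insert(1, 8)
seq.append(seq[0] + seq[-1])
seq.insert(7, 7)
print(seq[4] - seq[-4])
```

append seq[1]+seq[0] = 3+8 = 11 → [8, 3, 6, 3, 11]
seq[-4] = seq[-1]*seq[1] = 11*3 = 33 → [8, 33, 6, 3, 11]
insert 4 at 0 → [4, 8, 33, 6, 3, 11]
append seq[-1]+seq[0] = 11+4 = 15 → [4, 8, 33, 6, 3, 11, 15]
pop(0) removes 4 → [8, 33, 6, 3, 11, 15]
insert 8 at 1 → [8, 8, 33, 6, 3, 11, 15]
append seq[0]+seq[-1] = 8+15 = 23 → [8, 8, 33, 6, 3, 11, 15, 23]
insert 7 at 7 → [8, 8, 33, 6, 3, 11, 15, 7, 23]
seq[4]-seq[-4] = 3-11 = -8

-8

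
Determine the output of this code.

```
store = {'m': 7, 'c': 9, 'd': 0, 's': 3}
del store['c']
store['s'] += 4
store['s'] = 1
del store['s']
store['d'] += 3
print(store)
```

{'m': 7, 'd': 3}

del 'c' → {'m': 7, 'd': 0, 's': 3}
store['s'] = 3+4 = 7 → {'m': 7, 'd': 0, 's': 7}
store['s'] = 1 → {'m': 7, 'd': 0, 's': 1}
del 's' → {'m': 7, 'd': 0}
store['d'] = 0+3 = 3 → {'m': 7, 'd': 3}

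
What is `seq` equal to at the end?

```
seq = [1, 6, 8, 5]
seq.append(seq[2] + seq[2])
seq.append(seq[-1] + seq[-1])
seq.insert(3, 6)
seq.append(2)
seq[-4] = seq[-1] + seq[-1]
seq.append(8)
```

append seq[2]+seq[2] = 8+8 = 16 → [1, 6, 8, 5, 16]
append seq[-1]+seq[-1] = 16+16 = 32 → [1, 6, 8, 5, 16, 32]
insert 6 at 3 → [1, 6, 8, 6, 5, 16, 32]
append 2 → [1, 6, 8, 6, 5, 16, 32, 2]
seq[-4] = seq[-1]+seq[-1] = 2+2 = 4 → [1, 6, 8, 6, 4, 16, 32, 2]
append 8 → [1, 6, 8, 6, 4, 16, 32, 2, 8]

[1, 6, 8, 6, 4, 16, 32, 2, 8]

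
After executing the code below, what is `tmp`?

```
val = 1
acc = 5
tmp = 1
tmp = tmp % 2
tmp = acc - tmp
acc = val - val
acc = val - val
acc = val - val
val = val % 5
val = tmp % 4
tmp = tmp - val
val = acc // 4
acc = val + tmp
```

tmp = 1%2 = 1
tmp = 5-1 = 4
acc = 1-1 = 0
acc = 1-1 = 0
acc = 1-1 = 0
val = 1%5 = 1
val = 4%4 = 0
tmp = 4-0 = 4
val = 0//4 = 0
acc = 0+4 = 4

4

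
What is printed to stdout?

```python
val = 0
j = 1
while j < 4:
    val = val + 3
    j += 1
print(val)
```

j=1: val = 0+3 = 3
j=2: val = 3+3 = 6
j=3: val = 6+3 = 9

9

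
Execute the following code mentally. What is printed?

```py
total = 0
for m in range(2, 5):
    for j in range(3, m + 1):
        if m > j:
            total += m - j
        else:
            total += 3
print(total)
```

m=3,j=3: not 3>3, total = 0+3 = 3
m=4,j=3: 4>3, total = 3+1 = 4
m=4,j=4: not 4>4, total = 4+3 = 7

7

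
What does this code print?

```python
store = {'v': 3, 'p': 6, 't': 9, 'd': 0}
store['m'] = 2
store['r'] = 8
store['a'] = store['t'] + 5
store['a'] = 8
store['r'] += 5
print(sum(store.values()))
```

store['m'] = 2 → {'v': 3, 'p': 6, 't': 9, 'd': 0, 'm': 2}
store['r'] = 8 → {'v': 3, 'p': 6, 't': 9, 'd': 0, 'm': 2, 'r': 8}
store['a'] = store['t']+5 = 14 → {'v': 3, 'p': 6, 't': 9, 'd': 0, 'm': 2, 'r': 8, 'a': 14}
store['a'] = 8 → {'v': 3, 'p': 6, 't': 9, 'd': 0, 'm': 2, 'r': 8, 'a': 8}
store['r'] = 8+5 = 13 → {'v': 3, 'p': 6, 't': 9, 'd': 0, 'm': 2, 'r': 13, 'a': 8}
sum of values = 41

41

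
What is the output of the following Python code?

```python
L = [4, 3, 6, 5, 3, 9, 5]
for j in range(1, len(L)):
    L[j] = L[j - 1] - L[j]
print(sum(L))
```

j=1: L[1] = 4-3 = 1 → [4, 1, 6, 5, 3, 9, 5]
j=2: L[2] = 1-6 = -5 → [4, 1, -5, 5, 3, 9, 5]
j=3: L[3] = (-5)-5 = -10 → [4, 1, -5, -10, 3, 9, 5]
j=4: L[4] = (-10)-3 = -13 → [4, 1, -5, -10, -13, 9, 5]
j=5: L[5] = (-13)-9 = -22 → [4, 1, -5, -10, -13, -22, 5]
j=6: L[6] = (-22)-5 = -27 → [4, 1, -5, -10, -13, -22, -27]
sum = -72

-72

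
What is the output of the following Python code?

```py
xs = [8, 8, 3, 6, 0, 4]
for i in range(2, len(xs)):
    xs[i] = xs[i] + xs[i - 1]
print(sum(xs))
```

i=2: xs[2] = 3+8 = 11 → [8, 8, 11, 6, 0, 4]
i=3: xs[3] = 6+11 = 17 → [8, 8, 11, 17, 0, 4]
i=4: xs[4] = 0+17 = 17 → [8, 8, 11, 17, 17, 4]
i=5: xs[5] = 4+17 = 21 → [8, 8, 11, 17, 17, 21]
sum = 82

82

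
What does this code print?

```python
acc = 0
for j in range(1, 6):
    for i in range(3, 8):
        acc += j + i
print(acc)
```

200

j=1,i=3: acc = 0+4 = 4
j=1,i=4: acc = 4+5 = 9
j=1,i=5: acc = 9+6 = 15
j=1,i=6: acc = 15+7 = 22
j=1,i=7: acc = 22+8 = 30
j=2,i=3: acc = 30+5 = 35
j=2,i=4: acc = 35+6 = 41
j=2,i=5: acc = 41+7 = 48
j=2,i=6: acc = 48+8 = 56
j=2,i=7: acc = 56+9 = 65
j=3,i=3: acc = 65+6 = 71
j=3,i=4: acc = 71+7 = 78
j=3,i=5: acc = 78+8 = 86
j=3,i=6: acc = 86+9 = 95
j=3,i=7: acc = 95+10 = 105
j=4,i=3: acc = 105+7 = 112
j=4,i=4: acc = 112+8 = 120
j=4,i=5: acc = 120+9 = 129
j=4,i=6: acc = 129+10 = 139
j=4,i=7: acc = 139+11 = 150
j=5,i=3: acc = 150+8 = 158
j=5,i=4: acc = 158+9 = 167
j=5,i=5: acc = 167+10 = 177
j=5,i=6: acc = 177+11 = 188
j=5,i=7: acc = 188+12 = 200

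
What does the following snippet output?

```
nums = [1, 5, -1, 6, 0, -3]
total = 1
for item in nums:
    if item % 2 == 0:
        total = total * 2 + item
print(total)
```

item=1: not even
item=5: not even
item=-1: not even
item=6: even, total = 1*2+6 = 8
item=0: even, total = 8*2+0 = 16
item=-3: not even

16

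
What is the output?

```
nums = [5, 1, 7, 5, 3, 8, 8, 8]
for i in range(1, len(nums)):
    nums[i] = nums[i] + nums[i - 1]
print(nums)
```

[5, 6, 13, 18, 21, 29, 37, 45]

i=1: nums[1] = 1+5 = 6 → [5, 6, 7, 5, 3, 8, 8, 8]
i=2: nums[2] = 7+6 = 13 → [5, 6, 13, 5, 3, 8, 8, 8]
i=3: nums[3] = 5+13 = 18 → [5, 6, 13, 18, 3, 8, 8, 8]
i=4: nums[4] = 3+18 = 21 → [5, 6, 13, 18, 21, 8, 8, 8]
i=5: nums[5] = 8+21 = 29 → [5, 6, 13, 18, 21, 29, 8, 8]
i=6: nums[6] = 8+29 = 37 → [5, 6, 13, 18, 21, 29, 37, 8]
i=7: nums[7] = 8+37 = 45 → [5, 6, 13, 18, 21, 29, 37, 45]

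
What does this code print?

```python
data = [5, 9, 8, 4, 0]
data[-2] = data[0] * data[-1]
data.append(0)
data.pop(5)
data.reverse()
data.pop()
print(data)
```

[0, 0, 8, 9]

data[-2] = data[0]*data[-1] = 5*0 = 0 → [5, 9, 8, 0, 0]
append 0 → [5, 9, 8, 0, 0, 0]
pop(5) removes 0 → [5, 9, 8, 0, 0]
reverse → [0, 0, 8, 9, 5]
pop() removes 5 → [0, 0, 8, 9]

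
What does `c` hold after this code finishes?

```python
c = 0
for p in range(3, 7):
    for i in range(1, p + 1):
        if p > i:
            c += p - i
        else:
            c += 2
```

p=3,i=1: 3>1, c = 0+2 = 2
p=3,i=2: 3>2, c = 2+1 = 3
p=3,i=3: not 3>3, c = 3+2 = 5
p=4,i=1: 4>1, c = 5+3 = 8
p=4,i=2: 4>2, c = 8+2 = 10
p=4,i=3: 4>3, c = 10+1 = 11
p=4,i=4: not 4>4, c = 11+2 = 13
p=5,i=1: 5>1, c = 13+4 = 17
p=5,i=2: 5>2, c = 17+3 = 20
p=5,i=3: 5>3, c = 20+2 = 22
p=5,i=4: 5>4, c = 22+1 = 23
p=5,i=5: not 5>5, c = 23+2 = 25
p=6,i=1: 6>1, c = 25+5 = 30
p=6,i=2: 6>2, c = 30+4 = 34
p=6,i=3: 6>3, c = 34+3 = 37
p=6,i=4: 6>4, c = 37+2 = 39
p=6,i=5: 6>5, c = 39+1 = 40
p=6,i=6: not 6>6, c = 40+2 = 42

42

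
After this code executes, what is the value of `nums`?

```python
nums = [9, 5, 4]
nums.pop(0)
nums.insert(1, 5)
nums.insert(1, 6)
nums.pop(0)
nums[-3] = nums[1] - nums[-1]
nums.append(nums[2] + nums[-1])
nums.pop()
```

[1, 5, 4]

pop(0) removes 9 → [5, 4]
insert 5 at 1 → [5, 5, 4]
insert 6 at 1 → [5, 6, 5, 4]
pop(0) removes 5 → [6, 5, 4]
nums[-3] = nums[1]-nums[-1] = 5-4 = 1 → [1, 5, 4]
append nums[2]+nums[-1] = 4+4 = 8 → [1, 5, 4, 8]
pop() removes 8 → [1, 5, 4]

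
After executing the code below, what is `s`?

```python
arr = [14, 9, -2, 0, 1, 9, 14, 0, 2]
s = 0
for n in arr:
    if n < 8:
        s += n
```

n=14: not <8
n=9: not <8
n=-2: <8, s = 0+(-2) = -2
n=0: <8, s = (-2)+0 = -2
n=1: <8, s = (-2)+1 = -1
n=9: not <8
n=14: not <8
n=0: <8, s = (-1)+0 = -1
n=2: <8, s = (-1)+2 = 1

1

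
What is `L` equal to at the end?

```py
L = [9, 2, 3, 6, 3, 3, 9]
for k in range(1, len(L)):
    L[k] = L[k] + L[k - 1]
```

[9, 11, 14, 20, 23, 26, 35]

k=1: L[1] = 2+9 = 11 → [9, 11, 3, 6, 3, 3, 9]
k=2: L[2] = 3+11 = 14 → [9, 11, 14, 6, 3, 3, 9]
k=3: L[3] = 6+14 = 20 → [9, 11, 14, 20, 3, 3, 9]
k=4: L[4] = 3+20 = 23 → [9, 11, 14, 20, 23, 3, 9]
k=5: L[5] = 3+23 = 26 → [9, 11, 14, 20, 23, 26, 9]
k=6: L[6] = 9+26 = 35 → [9, 11, 14, 20, 23, 26, 35]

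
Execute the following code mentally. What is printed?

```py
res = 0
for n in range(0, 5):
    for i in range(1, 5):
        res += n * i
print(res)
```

n=0,i=1: res = 0+0 = 0
n=0,i=2: res = 0+0 = 0
n=0,i=3: res = 0+0 = 0
n=0,i=4: res = 0+0 = 0
n=1,i=1: res = 0+1 = 1
n=1,i=2: res = 1+2 = 3
n=1,i=3: res = 3+3 = 6
n=1,i=4: res = 6+4 = 10
n=2,i=1: res = 10+2 = 12
n=2,i=2: res = 12+4 = 16
n=2,i=3: res = 16+6 = 22
n=2,i=4: res = 22+8 = 30
n=3,i=1: res = 30+3 = 33
n=3,i=2: res = 33+6 = 39
n=3,i=3: res = 39+9 = 48
n=3,i=4: res = 48+12 = 60
n=4,i=1: res = 60+4 = 64
n=4,i=2: res = 64+8 = 72
n=4,i=3: res = 72+12 = 84
n=4,i=4: res = 84+16 = 100

100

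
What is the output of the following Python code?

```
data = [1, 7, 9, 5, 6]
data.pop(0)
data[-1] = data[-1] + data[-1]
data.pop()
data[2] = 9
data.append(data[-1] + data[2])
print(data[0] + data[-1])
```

pop(0) removes 1 → [7, 9, 5, 6]
data[-1] = data[-1]+data[-1] = 6+6 = 12 → [7, 9, 5, 12]
pop() removes 12 → [7, 9, 5]
data[2] = 9 → [7, 9, 9]
append data[-1]+data[2] = 9+9 = 18 → [7, 9, 9, 18]
data[0]+data[-1] = 7+18 = 25

25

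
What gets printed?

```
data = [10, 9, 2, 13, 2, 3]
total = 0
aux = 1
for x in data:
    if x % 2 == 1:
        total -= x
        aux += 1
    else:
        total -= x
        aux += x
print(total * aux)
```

x=10: not odd, total = 0-10 = -10; aux=11
x=9: odd, total = (-10)-9 = -19; aux=12
x=2: not odd, total = (-19)-2 = -21; aux=14
x=13: odd, total = (-21)-13 = -34; aux=15
x=2: not odd, total = (-34)-2 = -36; aux=17
x=3: odd, total = (-36)-3 = -39; aux=18
total*aux = (-39)*18 = -702

-702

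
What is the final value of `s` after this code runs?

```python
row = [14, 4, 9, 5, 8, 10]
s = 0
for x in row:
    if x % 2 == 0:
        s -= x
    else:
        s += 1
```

x=14: even, s = 0-14 = -14
x=4: even, s = (-14)-4 = -18
x=9: not even, s = (-18)+1 = -17
x=5: not even, s = (-17)+1 = -16
x=8: even, s = (-16)-8 = -24
x=10: even, s = (-24)-10 = -34

-34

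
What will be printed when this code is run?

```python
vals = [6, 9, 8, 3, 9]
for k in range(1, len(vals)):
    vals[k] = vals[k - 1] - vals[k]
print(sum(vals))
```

k=1: vals[1] = 6-9 = -3 → [6, -3, 8, 3, 9]
k=2: vals[2] = (-3)-8 = -11 → [6, -3, -11, 3, 9]
k=3: vals[3] = (-11)-3 = -14 → [6, -3, -11, -14, 9]
k=4: vals[4] = (-14)-9 = -23 → [6, -3, -11, -14, -23]
sum = -45

-45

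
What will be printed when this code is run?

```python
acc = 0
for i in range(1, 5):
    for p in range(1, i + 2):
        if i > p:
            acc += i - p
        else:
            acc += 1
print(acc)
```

i=1,p=1: not 1>1, acc = 0+1 = 1
i=1,p=2: not 1>2, acc = 1+1 = 2
i=2,p=1: 2>1, acc = 2+1 = 3
i=2,p=2: not 2>2, acc = 3+1 = 4
i=2,p=3: not 2>3, acc = 4+1 = 5
i=3,p=1: 3>1, acc = 5+2 = 7
i=3,p=2: 3>2, acc = 7+1 = 8
i=3,p=3: not 3>3, acc = 8+1 = 9
i=3,p=4: not 3>4, acc = 9+1 = 10
i=4,p=1: 4>1, acc = 10+3 = 13
i=4,p=2: 4>2, acc = 13+2 = 15
i=4,p=3: 4>3, acc = 15+1 = 16
i=4,p=4: not 4>4, acc = 16+1 = 17
i=4,p=5: not 4>5, acc = 17+1 = 18

18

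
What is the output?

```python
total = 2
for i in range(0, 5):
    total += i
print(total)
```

12

i=0: total = 2+0 = 2
i=1: total = 2+1 = 3
i=2: total = 3+2 = 5
i=3: total = 5+3 = 8
i=4: total = 8+4 = 12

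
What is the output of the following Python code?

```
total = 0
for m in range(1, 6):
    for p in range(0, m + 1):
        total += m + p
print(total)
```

105

m=1,p=0: total = 0+1 = 1
m=1,p=1: total = 1+2 = 3
m=2,p=0: total = 3+2 = 5
m=2,p=1: total = 5+3 = 8
m=2,p=2: total = 8+4 = 12
m=3,p=0: total = 12+3 = 15
m=3,p=1: total = 15+4 = 19
m=3,p=2: total = 19+5 = 24
m=3,p=3: total = 24+6 = 30
m=4,p=0: total = 30+4 = 34
m=4,p=1: total = 34+5 = 39
m=4,p=2: total = 39+6 = 45
m=4,p=3: total = 45+7 = 52
m=4,p=4: total = 52+8 = 60
m=5,p=0: total = 60+5 = 65
m=5,p=1: total = 65+6 = 71
m=5,p=2: total = 71+7 = 78
m=5,p=3: total = 78+8 = 86
m=5,p=4: total = 86+9 = 95
m=5,p=5: total = 95+10 = 105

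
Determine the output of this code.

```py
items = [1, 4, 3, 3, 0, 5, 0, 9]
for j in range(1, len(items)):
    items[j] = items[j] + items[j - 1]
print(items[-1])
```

j=1: items[1] = 4+1 = 5 → [1, 5, 3, 3, 0, 5, 0, 9]
j=2: items[2] = 3+5 = 8 → [1, 5, 8, 3, 0, 5, 0, 9]
j=3: items[3] = 3+8 = 11 → [1, 5, 8, 11, 0, 5, 0, 9]
j=4: items[4] = 0+11 = 11 → [1, 5, 8, 11, 11, 5, 0, 9]
j=5: items[5] = 5+11 = 16 → [1, 5, 8, 11, 11, 16, 0, 9]
j=6: items[6] = 0+16 = 16 → [1, 5, 8, 11, 11, 16, 16, 9]
j=7: items[7] = 9+16 = 25 → [1, 5, 8, 11, 11, 16, 16, 25]

25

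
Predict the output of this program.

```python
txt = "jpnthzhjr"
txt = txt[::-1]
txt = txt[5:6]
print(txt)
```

reverse → 'rjhzhtnpj'
slice [5:6] → 't'

t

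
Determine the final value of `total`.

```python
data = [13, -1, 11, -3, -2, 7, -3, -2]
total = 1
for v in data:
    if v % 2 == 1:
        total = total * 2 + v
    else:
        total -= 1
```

546

v=13: odd, total = 1*2+13 = 15
v=-1: odd, total = 15*2+(-1) = 29
v=11: odd, total = 29*2+11 = 69
v=-3: odd, total = 69*2+(-3) = 135
v=-2: not odd, total = 135-1 = 134
v=7: odd, total = 134*2+7 = 275
v=-3: odd, total = 275*2+(-3) = 547
v=-2: not odd, total = 547-1 = 546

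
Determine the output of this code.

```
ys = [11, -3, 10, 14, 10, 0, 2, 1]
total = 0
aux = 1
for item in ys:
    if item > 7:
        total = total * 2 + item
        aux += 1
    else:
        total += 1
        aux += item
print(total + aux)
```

182

item=11: >7, total = 0*2+11 = 11; aux=2
item=-3: not >7, total = 11+1 = 12; aux=-1
item=10: >7, total = 12*2+10 = 34; aux=0
item=14: >7, total = 34*2+14 = 82; aux=1
item=10: >7, total = 82*2+10 = 174; aux=2
item=0: not >7, total = 174+1 = 175; aux=2
item=2: not >7, total = 175+1 = 176; aux=4
item=1: not >7, total = 176+1 = 177; aux=5
total+aux = 177+5 = 182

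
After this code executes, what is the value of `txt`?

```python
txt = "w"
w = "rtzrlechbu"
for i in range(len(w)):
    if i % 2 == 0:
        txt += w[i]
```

'wrzlcb'

i=0: add 'r' → 'wr'
i=1: skip
i=2: add 'z' → 'wrz'
i=3: skip
i=4: add 'l' → 'wrzl'
i=5: skip
i=6: add 'c' → 'wrzlc'
i=7: skip
i=8: add 'b' → 'wrzlcb'
i=9: skip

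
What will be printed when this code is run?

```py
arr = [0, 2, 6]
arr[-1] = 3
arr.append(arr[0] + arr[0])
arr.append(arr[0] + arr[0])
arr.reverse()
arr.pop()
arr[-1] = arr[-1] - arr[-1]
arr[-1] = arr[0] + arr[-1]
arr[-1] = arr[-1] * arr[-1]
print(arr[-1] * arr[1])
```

arr[-1] = 3 → [0, 2, 3]
append arr[0]+arr[0] = 0+0 = 0 → [0, 2, 3, 0]
append arr[0]+arr[0] = 0+0 = 0 → [0, 2, 3, 0, 0]
reverse → [0, 0, 3, 2, 0]
pop() removes 0 → [0, 0, 3, 2]
arr[-1] = arr[-1]-arr[-1] = 2-2 = 0 → [0, 0, 3, 0]
arr[-1] = arr[0]+arr[-1] = 0+0 = 0 → [0, 0, 3, 0]
arr[-1] = arr[-1]*arr[-1] = 0*0 = 0 → [0, 0, 3, 0]
arr[-1]*arr[1] = 0*0 = 0

0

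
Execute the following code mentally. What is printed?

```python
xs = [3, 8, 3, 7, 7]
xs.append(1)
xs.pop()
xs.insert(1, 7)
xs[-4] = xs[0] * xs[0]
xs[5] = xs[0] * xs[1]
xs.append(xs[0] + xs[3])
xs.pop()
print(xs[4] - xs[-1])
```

-14

append 1 → [3, 8, 3, 7, 7, 1]
pop() removes 1 → [3, 8, 3, 7, 7]
insert 7 at 1 → [3, 7, 8, 3, 7, 7]
xs[-4] = xs[0]*xs[0] = 3*3 = 9 → [3, 7, 9, 3, 7, 7]
xs[5] = xs[0]*xs[1] = 3*7 = 21 → [3, 7, 9, 3, 7, 21]
append xs[0]+xs[3] = 3+3 = 6 → [3, 7, 9, 3, 7, 21, 6]
pop() removes 6 → [3, 7, 9, 3, 7, 21]
xs[4]-xs[-1] = 7-21 = -14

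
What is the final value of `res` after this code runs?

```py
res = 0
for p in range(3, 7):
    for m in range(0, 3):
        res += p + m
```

p=3,m=0: res = 0+3 = 3
p=3,m=1: res = 3+4 = 7
p=3,m=2: res = 7+5 = 12
p=4,m=0: res = 12+4 = 16
p=4,m=1: res = 16+5 = 21
p=4,m=2: res = 21+6 = 27
p=5,m=0: res = 27+5 = 32
p=5,m=1: res = 32+6 = 38
p=5,m=2: res = 38+7 = 45
p=6,m=0: res = 45+6 = 51
p=6,m=1: res = 51+7 = 58
p=6,m=2: res = 58+8 = 66

66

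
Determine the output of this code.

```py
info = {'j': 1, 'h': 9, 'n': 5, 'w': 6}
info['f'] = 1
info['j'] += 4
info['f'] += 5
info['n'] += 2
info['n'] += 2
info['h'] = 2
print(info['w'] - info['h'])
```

info['f'] = 1 → {'j': 1, 'h': 9, 'n': 5, 'w': 6, 'f': 1}
info['j'] = 1+4 = 5 → {'j': 5, 'h': 9, 'n': 5, 'w': 6, 'f': 1}
info['f'] = 1+5 = 6 → {'j': 5, 'h': 9, 'n': 5, 'w': 6, 'f': 6}
info['n'] = 5+2 = 7 → {'j': 5, 'h': 9, 'n': 7, 'w': 6, 'f': 6}
info['n'] = 7+2 = 9 → {'j': 5, 'h': 9, 'n': 9, 'w': 6, 'f': 6}
info['h'] = 2 → {'j': 5, 'h': 2, 'n': 9, 'w': 6, 'f': 6}
info['w']-info['h'] = 6-2 = 4

4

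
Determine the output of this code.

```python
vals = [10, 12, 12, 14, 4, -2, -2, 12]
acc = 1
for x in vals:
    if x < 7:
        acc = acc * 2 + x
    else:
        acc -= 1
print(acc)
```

-15

x=10: not <7, acc = 1-1 = 0
x=12: not <7, acc = 0-1 = -1
x=12: not <7, acc = (-1)-1 = -2
x=14: not <7, acc = (-2)-1 = -3
x=4: <7, acc = (-3)*2+4 = -2
x=-2: <7, acc = (-2)*2+(-2) = -6
x=-2: <7, acc = (-6)*2+(-2) = -14
x=12: not <7, acc = (-14)-1 = -15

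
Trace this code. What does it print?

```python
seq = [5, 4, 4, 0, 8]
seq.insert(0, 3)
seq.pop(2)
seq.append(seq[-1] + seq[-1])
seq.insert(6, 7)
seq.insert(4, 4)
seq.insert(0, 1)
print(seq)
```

[1, 3, 5, 4, 0, 4, 8, 16, 7]

insert 3 at 0 → [3, 5, 4, 4, 0, 8]
pop(2) removes 4 → [3, 5, 4, 0, 8]
append seq[-1]+seq[-1] = 8+8 = 16 → [3, 5, 4, 0, 8, 16]
insert 7 at 6 → [3, 5, 4, 0, 8, 16, 7]
insert 4 at 4 → [3, 5, 4, 0, 4, 8, 16, 7]
insert 1 at 0 → [1, 3, 5, 4, 0, 4, 8, 16, 7]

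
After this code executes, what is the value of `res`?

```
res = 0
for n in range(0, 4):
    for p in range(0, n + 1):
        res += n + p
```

n=0,p=0: res = 0+0 = 0
n=1,p=0: res = 0+1 = 1
n=1,p=1: res = 1+2 = 3
n=2,p=0: res = 3+2 = 5
n=2,p=1: res = 5+3 = 8
n=2,p=2: res = 8+4 = 12
n=3,p=0: res = 12+3 = 15
n=3,p=1: res = 15+4 = 19
n=3,p=2: res = 19+5 = 24
n=3,p=3: res = 24+6 = 30

30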